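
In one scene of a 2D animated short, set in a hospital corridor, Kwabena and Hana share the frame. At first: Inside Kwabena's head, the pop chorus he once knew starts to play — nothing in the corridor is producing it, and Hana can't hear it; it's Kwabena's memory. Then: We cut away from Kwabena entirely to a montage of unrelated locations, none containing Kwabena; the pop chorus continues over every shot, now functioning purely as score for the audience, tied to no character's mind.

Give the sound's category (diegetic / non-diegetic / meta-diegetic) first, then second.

meta-diegetic, non-diegetic

First: the music lives inside Kwabena's mind alone; Hana can't hear it → meta-diegetic.
Second: once it plays over shots Kwabena isn't in, detached from any character's subjectivity, it's conventional underscore → non-diegetic.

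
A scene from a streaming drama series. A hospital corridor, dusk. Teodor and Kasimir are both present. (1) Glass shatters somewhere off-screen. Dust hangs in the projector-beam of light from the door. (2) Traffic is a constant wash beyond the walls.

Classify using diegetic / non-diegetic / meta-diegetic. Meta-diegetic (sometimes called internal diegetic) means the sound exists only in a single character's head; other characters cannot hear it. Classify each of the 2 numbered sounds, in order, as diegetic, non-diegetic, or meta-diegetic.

diegetic, diegetic

(1) is diegetic: the sound comes from glass physically present in the location.
(2) is diegetic: it's the actual ambient sound of the location.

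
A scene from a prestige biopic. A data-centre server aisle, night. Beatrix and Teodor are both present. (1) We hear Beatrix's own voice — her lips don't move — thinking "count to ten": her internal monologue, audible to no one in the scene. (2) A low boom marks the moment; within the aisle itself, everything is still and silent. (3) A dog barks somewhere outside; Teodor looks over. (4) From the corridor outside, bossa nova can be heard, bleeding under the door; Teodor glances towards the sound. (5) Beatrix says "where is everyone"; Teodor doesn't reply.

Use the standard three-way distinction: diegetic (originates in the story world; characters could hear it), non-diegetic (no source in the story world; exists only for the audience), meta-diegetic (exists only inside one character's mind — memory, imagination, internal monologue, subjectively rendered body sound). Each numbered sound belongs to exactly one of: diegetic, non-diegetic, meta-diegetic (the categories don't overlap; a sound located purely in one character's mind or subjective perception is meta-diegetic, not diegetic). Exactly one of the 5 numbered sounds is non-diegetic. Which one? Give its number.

2

(1) it's Beatrix's unspoken thought, heard only by the audience via her subjectivity → meta-diegetic.
Sound (2): it's a sound-design accent with no in-world source; no one in the scene can hear it, so non-diegetic.
Sound (3): the sound comes from a dog physically present in the location, so diegetic.
(4) it's coming from the corridor outside — a location within the story world — and Teodor reacts → diegetic.
(5) Beatrix is a character speaking aloud in the scene → diegetic.
Only (2) is non-diegetic.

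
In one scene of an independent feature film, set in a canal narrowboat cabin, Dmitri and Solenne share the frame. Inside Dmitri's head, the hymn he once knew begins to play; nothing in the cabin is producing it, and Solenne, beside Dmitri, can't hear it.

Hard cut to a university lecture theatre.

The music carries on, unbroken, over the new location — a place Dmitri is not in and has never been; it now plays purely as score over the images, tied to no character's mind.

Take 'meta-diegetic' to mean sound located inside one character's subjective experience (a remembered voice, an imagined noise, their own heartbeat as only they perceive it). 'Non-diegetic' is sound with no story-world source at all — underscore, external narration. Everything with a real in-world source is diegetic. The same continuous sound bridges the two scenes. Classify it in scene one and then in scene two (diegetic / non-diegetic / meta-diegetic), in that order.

meta-diegetic, non-diegetic

Scene one: the music exists only inside Dmitri's mind; Solenne can't hear it → meta-diegetic.
Scene two: it's detached from Dmitri entirely and plays over unrelated images with no in-world source — conventional underscore → non-diegetic.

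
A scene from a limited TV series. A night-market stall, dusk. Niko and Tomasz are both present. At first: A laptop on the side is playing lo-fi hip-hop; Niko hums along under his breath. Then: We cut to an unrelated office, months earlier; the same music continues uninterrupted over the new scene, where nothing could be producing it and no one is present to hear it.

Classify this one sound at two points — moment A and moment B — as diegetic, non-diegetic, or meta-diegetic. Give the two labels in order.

Moment A: a laptop is a real in-scene source and Niko reacts to it → diegetic.
Moment B: there is no longer any in-world source and no one can hear it — it has become underscore → non-diegetic.

diegetic, non-diegetic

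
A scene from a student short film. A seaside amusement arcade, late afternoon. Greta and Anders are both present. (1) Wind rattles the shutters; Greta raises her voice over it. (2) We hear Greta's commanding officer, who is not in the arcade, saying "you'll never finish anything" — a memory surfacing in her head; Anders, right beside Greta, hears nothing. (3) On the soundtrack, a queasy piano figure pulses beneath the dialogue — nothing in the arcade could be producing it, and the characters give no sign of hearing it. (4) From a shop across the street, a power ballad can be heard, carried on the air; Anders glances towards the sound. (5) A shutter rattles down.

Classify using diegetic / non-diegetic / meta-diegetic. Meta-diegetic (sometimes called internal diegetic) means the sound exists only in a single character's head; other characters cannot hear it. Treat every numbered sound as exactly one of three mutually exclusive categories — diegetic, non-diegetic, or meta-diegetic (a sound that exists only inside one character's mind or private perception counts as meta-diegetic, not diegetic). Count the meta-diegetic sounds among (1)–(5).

(1) ambient/room sound belonging to the story's physical space → diegetic.
Sound (2): the voice is a memory playing only inside Greta's mind; Anders can't hear it, so meta-diegetic.
(3) score with no on-screen or off-screen source; it exists for the audience alone → non-diegetic.
(4) it's coming from a shop across the street — a location within the story world — and Anders reacts → diegetic.
(5) a shutter is a real object/event in the scene's world → diegetic.
Meta-diegetic: (2) — that's 1.

1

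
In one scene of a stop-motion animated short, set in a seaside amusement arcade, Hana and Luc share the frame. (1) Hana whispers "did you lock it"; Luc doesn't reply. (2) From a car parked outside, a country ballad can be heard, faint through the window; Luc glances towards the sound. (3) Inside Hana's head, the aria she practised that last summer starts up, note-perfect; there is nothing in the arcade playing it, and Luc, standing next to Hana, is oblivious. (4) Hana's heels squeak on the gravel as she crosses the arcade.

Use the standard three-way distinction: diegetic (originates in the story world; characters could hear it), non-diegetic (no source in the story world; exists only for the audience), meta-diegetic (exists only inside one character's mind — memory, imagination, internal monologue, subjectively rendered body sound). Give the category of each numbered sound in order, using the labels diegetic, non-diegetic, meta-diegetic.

diegetic, diegetic, meta-diegetic, diegetic

(1) is diegetic: spoken by a character present in the story world.
Sound (2): the music has an off-screen but real-world source and a character hears it, so diegetic.
(3) is meta-diegetic: the music is a memory playing inside Hana's mind alone; no real-world source, Luc can't hear it.
(4) is diegetic: it's the physical sound of Hana moving in the space.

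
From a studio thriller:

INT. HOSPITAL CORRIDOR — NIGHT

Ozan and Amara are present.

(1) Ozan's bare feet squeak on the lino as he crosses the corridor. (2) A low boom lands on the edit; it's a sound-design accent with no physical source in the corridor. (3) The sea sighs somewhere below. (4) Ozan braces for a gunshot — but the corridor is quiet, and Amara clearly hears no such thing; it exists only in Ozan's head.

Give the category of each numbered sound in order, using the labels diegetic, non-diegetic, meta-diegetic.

diegetic, non-diegetic, diegetic, meta-diegetic

Sound (1): a character's body making contact with the set — an in-world sound, so diegetic.
(2) is non-diegetic: an editorial stinger — it belongs to the cut, not the story world.
(3) is diegetic: the sea is part of the location's real environment.
(4) subjective to Ozan: the corridor is silent and Amara hears nothing → meta-diegetic.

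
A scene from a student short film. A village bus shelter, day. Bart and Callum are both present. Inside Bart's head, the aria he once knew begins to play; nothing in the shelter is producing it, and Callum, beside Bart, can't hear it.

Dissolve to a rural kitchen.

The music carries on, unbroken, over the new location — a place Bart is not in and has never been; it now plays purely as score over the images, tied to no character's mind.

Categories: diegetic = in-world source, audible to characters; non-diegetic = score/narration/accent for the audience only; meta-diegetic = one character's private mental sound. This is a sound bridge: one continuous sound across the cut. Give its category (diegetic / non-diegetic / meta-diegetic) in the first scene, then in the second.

Scene one: the music exists only inside Bart's mind; Callum can't hear it → meta-diegetic.
Scene two: it's detached from Bart entirely and plays over unrelated images with no in-world source — conventional underscore → non-diegetic.

meta-diegetic, non-diegetic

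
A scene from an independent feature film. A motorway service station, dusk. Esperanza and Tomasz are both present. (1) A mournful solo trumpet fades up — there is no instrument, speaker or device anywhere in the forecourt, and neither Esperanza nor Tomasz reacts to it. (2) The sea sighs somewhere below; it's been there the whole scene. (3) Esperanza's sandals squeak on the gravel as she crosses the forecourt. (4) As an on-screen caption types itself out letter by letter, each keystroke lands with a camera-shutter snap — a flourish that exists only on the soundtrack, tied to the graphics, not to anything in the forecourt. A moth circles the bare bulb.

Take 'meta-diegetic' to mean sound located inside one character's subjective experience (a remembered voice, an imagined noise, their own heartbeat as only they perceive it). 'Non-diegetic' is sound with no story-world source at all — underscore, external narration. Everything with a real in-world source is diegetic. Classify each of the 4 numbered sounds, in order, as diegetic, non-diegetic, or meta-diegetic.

(1) is non-diegetic: score with no on-screen or off-screen source; it exists for the audience alone.
(2) the sea is part of the location's real environment → diegetic.
Sound (3): it's the physical sound of Esperanza moving in the space, so diegetic.
(4) the caption isn't part of the story world, so neither is the sound tied to it → non-diegetic.

non-diegetic, diegetic, diegetic, non-diegetic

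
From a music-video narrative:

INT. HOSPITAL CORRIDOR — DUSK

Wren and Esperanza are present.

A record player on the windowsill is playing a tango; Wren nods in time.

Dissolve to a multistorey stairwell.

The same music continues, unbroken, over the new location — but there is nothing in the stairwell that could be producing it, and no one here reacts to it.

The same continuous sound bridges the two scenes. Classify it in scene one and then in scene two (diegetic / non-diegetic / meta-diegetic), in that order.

Scene one: a record player is an on-screen source and Wren reacts to it → diegetic.
Scene two: there is no source in the stairwell and no one hears it — it's now underscore → non-diegetic.

diegetic, non-diegetic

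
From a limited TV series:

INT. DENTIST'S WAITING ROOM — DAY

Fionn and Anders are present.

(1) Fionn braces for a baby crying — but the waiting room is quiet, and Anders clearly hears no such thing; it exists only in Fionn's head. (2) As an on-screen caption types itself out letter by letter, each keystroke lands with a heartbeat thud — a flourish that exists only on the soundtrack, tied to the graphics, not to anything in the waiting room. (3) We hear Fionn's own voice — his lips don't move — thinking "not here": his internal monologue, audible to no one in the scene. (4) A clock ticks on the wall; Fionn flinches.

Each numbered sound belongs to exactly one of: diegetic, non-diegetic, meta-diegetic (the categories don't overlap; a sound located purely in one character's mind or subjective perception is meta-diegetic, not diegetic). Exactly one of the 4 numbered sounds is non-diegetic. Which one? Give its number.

(1) is meta-diegetic: subjective to Fionn: the waiting room is silent and Anders hears nothing.
(2) it accompanies on-screen graphics, not anything inside the story world → non-diegetic.
Sound (3): Fionn's thought-voice: a private mental sound no other character can hear, so meta-diegetic.
(4) the sound comes from a clock physically present in the location → diegetic.
Only (2) is non-diegetic.

2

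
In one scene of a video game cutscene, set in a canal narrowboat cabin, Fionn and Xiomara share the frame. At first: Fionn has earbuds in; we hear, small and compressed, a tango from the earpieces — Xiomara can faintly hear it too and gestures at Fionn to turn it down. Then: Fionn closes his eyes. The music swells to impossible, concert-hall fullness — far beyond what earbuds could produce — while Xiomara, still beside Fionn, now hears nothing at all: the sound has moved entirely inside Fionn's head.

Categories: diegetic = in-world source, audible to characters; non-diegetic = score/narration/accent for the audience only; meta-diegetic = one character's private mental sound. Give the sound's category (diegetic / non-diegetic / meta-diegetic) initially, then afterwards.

diegetic, meta-diegetic

Initially: the earbuds are a physical source both characters can hear → diegetic.
Afterwards: the music now exists only as Fionn's subjective experience; Xiomara can no longer hear it → meta-diegetic.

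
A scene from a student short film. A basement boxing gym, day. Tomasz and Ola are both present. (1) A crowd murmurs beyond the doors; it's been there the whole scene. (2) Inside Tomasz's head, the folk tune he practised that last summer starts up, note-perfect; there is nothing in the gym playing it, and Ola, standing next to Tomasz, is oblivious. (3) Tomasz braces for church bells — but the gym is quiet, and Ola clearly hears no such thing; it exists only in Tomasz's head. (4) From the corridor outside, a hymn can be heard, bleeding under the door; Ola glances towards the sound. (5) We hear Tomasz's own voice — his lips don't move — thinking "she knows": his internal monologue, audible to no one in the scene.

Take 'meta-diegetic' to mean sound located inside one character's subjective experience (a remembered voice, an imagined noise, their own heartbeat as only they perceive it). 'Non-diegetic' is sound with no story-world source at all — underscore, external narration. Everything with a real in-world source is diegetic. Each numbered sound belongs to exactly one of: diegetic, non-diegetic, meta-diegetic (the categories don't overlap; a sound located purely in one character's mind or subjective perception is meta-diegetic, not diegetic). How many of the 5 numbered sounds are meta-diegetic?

(1) is diegetic: it's the actual ambient sound of the location.
(2) the music is a memory playing inside Tomasz's mind alone; no real-world source, Ola can't hear it → meta-diegetic.
(3) is meta-diegetic: subjective to Tomasz: the gym is silent and Ola hears nothing.
(4) is diegetic: off-screen diegetic: the source is out of frame but still in the story's space.
Sound (5): internal monologue — inside Tomasz's mind, not spoken into the scene, so meta-diegetic.
Meta-diegetic: (2), (3), (5) — that's 3.

3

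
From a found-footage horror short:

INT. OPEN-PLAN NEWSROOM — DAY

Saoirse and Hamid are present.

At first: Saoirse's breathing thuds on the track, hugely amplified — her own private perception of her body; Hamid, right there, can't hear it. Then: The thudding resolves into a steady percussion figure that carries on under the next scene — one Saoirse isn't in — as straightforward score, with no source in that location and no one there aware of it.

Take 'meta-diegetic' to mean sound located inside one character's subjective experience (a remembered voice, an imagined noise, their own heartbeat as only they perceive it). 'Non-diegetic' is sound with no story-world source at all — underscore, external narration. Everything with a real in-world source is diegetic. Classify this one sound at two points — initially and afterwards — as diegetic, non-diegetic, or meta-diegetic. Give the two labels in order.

Initially: it's Saoirse's subjective body sound, inaudible to Hamid → meta-diegetic.
Afterwards: detached from Saoirse and playing as sourceless score over a scene she isn't in — for the audience only → non-diegetic.

meta-diegetic, non-diegetic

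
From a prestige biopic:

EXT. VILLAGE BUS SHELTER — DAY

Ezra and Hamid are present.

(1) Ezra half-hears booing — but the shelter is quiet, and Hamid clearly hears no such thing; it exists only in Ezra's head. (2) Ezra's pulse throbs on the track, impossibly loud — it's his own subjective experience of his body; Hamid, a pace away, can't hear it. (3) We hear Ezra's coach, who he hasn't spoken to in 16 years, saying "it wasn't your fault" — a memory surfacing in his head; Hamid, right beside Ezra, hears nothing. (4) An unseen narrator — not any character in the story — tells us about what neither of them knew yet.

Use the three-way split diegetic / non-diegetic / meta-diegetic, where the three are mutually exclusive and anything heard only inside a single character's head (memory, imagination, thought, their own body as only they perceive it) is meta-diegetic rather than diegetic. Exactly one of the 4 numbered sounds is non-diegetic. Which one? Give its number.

4

(1) subjective to Ezra: the shelter is silent and Hamid hears nothing → meta-diegetic.
(2) is meta-diegetic: it's Ezra's internal bodily sensation rendered as sound; only Ezra 'hears' it.
(3) is meta-diegetic: the voice is a memory playing only inside Ezra's mind; Hamid can't hear it.
Sound (4): external voice-over — not a character, not heard by anyone in the scene, so non-diegetic.
Only (4) is non-diegetic.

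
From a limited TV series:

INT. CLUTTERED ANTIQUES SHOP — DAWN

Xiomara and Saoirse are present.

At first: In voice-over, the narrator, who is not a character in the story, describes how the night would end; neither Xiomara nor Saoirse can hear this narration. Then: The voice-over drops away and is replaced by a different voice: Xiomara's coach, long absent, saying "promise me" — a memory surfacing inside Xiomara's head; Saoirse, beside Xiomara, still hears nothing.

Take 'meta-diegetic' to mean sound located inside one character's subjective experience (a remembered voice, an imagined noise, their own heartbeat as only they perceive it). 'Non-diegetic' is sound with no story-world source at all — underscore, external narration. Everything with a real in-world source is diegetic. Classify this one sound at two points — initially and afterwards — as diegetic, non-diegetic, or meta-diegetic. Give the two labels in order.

Initially: the external narrator addresses only the audience — outside the story world → non-diegetic.
Afterwards: the replacement voice is a memory inside Xiomara's mind specifically → meta-diegetic.

non-diegetic, meta-diegetic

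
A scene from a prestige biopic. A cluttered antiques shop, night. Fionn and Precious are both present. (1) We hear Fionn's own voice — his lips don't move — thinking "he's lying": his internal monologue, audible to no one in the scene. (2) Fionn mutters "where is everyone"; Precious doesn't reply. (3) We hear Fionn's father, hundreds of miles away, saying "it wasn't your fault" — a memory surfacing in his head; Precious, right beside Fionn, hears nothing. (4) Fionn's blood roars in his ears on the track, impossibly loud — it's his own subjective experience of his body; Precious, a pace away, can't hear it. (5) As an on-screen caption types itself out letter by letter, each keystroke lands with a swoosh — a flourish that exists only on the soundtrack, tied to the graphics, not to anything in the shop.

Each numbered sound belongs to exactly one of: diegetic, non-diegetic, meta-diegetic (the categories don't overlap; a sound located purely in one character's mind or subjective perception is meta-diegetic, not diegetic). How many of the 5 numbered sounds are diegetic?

Sound (1): it's Fionn's unspoken thought, heard only by the audience via his subjectivity, so meta-diegetic.
Sound (2): on-screen dialogue — Fionn speaks and Precious is there to hear, so diegetic.
(3) a remembered line, private to Fionn — not present in the room, not audible to Precious → meta-diegetic.
(4) is meta-diegetic: it's Fionn's internal bodily sensation rendered as sound; only Fionn 'hears' it.
(5) is non-diegetic: it accompanies on-screen graphics, not anything inside the story world.
So 1 of the 5 is diegetic: (2).

1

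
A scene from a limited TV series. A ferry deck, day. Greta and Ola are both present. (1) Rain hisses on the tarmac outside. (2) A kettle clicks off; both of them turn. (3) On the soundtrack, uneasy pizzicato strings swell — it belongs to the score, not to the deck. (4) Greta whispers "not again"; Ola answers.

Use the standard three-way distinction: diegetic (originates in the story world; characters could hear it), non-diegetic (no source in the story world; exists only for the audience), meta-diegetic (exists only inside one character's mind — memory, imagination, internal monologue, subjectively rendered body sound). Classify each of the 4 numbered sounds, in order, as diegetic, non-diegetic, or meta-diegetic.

diegetic, diegetic, non-diegetic, diegetic

(1) is diegetic: it's the actual ambient sound of the location.
Sound (2): a kettle is a real object/event in the scene's world, so diegetic.
(3) is non-diegetic: score with no on-screen or off-screen source; it exists for the audience alone.
(4) is diegetic: spoken by a character present in the story world.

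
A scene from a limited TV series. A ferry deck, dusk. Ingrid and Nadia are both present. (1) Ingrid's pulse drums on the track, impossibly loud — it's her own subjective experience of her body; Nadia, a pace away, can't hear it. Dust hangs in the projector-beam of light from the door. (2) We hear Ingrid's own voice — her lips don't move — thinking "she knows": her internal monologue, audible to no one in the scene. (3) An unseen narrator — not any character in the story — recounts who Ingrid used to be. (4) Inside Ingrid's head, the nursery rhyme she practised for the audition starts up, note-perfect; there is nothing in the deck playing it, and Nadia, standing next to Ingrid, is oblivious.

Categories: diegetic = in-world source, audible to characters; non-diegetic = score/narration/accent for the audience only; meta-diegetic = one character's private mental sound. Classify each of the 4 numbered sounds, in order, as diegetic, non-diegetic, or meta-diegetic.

meta-diegetic, meta-diegetic, non-diegetic, meta-diegetic

Sound (1): it's Ingrid's internal bodily sensation rendered as sound; only Ingrid 'hears' it, so meta-diegetic.
(2) Ingrid's thought-voice: a private mental sound no other character can hear → meta-diegetic.
(3) the narrator exists outside the story world, addressing only the audience → non-diegetic.
Sound (4): remembered music, private to Ingrid — Nadia is oblivious because it isn't in the room, so meta-diegetic.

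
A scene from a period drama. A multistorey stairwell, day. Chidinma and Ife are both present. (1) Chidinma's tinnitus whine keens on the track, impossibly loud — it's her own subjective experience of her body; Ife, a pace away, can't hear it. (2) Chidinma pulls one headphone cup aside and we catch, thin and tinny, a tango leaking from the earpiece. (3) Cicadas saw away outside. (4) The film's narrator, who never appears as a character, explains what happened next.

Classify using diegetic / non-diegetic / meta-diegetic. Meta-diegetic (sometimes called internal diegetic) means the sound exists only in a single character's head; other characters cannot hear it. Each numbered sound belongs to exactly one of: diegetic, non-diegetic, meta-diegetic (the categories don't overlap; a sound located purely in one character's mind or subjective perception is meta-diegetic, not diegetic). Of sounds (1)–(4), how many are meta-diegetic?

1

Sound (1): point-of-audition from inside Chidinma's body; not a sound in the room, so meta-diegetic.
Sound (2): the earpiece is a real device on Chidinma's head — source music, so diegetic.
(3) ambient/room sound belonging to the story's physical space → diegetic.
Sound (4): external voice-over — not a character, not heard by anyone in the scene, so non-diegetic.
So 1 of the 4 is meta-diegetic: (1).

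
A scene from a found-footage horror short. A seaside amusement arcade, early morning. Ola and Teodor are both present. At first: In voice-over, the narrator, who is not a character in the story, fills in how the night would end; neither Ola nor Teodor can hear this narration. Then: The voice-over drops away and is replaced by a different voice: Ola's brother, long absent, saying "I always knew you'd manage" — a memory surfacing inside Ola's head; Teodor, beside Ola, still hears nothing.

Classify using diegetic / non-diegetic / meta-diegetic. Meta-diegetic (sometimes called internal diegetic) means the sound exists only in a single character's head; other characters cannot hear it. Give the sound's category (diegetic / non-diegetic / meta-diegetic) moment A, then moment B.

non-diegetic, meta-diegetic

Moment A: the external narrator addresses only the audience — outside the story world → non-diegetic.
Moment B: the replacement voice is a memory inside Ola's mind specifically → meta-diegetic.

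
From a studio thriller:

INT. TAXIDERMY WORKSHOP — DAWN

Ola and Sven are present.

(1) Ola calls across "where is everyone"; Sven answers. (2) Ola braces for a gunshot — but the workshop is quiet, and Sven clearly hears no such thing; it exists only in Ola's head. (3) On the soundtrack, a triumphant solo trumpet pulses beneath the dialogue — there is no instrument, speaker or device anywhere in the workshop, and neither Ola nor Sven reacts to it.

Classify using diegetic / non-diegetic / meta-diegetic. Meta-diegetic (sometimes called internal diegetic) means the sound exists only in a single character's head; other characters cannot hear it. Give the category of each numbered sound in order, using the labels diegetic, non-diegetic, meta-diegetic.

diegetic, meta-diegetic, non-diegetic

(1) Ola is a character speaking aloud in the scene → diegetic.
Sound (2): Ola alone 'hears' it — an imagined sound, not present in the space, so meta-diegetic.
(3) score with no on-screen or off-screen source; it exists for the audience alone → non-diegetic.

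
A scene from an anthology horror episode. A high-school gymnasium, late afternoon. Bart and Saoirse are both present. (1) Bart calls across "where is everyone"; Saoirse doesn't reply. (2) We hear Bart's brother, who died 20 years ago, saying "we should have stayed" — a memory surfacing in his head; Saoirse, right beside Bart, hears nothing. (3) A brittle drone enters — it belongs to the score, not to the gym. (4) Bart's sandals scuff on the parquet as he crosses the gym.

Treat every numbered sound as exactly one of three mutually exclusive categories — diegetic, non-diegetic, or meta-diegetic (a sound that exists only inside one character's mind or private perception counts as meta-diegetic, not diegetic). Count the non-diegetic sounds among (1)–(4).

1

Sound (1): spoken by a character present in the story world, so diegetic.
Sound (2): it's Bart's recollection rendered as sound; the other character can't hear it, so meta-diegetic.
Sound (3): it has no source in the story world and no character can hear it — it's underscore, so non-diegetic.
Sound (4): Bart's footsteps are produced in the story world, so diegetic.
So 1 of the 4 is non-diegetic: (3).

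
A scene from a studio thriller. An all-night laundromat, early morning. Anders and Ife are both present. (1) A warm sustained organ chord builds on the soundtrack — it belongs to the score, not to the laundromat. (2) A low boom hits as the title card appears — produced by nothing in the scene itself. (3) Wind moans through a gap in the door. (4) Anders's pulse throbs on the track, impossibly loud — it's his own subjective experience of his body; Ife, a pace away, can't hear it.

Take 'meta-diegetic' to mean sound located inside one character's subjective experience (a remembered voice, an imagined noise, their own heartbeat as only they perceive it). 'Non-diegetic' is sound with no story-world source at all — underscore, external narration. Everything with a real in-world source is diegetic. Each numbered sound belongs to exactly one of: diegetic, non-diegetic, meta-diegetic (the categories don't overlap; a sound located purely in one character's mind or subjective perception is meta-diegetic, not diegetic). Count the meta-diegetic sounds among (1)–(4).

1

(1) it has no source in the story world and no character can hear it — it's underscore → non-diegetic.
(2) an editorial stinger — it belongs to the cut, not the story world → non-diegetic.
(3) is diegetic: it's the actual ambient sound of the location.
(4) is meta-diegetic: a subjective body sound — Anders's private perception, inaudible to Ife.
So 1 of the 4 is meta-diegetic: (4).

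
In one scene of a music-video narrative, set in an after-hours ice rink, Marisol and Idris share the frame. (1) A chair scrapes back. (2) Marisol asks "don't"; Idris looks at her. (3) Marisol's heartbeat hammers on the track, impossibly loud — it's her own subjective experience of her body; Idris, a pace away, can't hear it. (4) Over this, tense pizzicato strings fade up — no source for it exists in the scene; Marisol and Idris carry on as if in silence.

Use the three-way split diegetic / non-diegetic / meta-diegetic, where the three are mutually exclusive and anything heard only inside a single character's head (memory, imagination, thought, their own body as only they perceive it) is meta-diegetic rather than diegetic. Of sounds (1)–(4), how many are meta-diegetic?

1

(1) a chair is a real object/event in the scene's world → diegetic.
(2) is diegetic: spoken by a character present in the story world.
(3) it's Marisol's internal bodily sensation rendered as sound; only Marisol 'hears' it → meta-diegetic.
Sound (4): it has no source in the story world and no character can hear it — it's underscore, so non-diegetic.
So 1 of the 4 is meta-diegetic: (3).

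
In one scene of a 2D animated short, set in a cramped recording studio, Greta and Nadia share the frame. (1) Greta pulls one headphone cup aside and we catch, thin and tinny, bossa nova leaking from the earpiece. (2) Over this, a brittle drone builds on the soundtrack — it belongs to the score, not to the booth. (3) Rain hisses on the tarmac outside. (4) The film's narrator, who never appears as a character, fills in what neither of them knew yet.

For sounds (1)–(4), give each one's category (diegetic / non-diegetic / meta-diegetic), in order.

(1) is diegetic: it's leaking from a physical pair of headphones in the scene.
(2) is non-diegetic: nothing in the booth produces it and the characters don't hear it — pure soundtrack.
(3) is diegetic: rain is part of the location's real environment.
Sound (4): commentary laid over the scene from outside the fiction, so non-diegetic.

diegetic, non-diegetic, diegetic, non-diegetic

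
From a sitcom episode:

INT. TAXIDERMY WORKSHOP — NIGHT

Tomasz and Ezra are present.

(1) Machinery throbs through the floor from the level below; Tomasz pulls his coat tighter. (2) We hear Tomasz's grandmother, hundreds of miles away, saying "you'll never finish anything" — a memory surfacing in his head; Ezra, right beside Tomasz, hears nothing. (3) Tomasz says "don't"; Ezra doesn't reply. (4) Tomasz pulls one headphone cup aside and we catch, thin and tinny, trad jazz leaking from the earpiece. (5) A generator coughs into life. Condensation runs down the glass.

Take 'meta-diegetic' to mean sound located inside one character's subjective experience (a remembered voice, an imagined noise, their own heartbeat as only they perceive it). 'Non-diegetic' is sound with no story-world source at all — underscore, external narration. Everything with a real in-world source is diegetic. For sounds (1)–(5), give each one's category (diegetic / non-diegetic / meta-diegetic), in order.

(1) it's the actual ambient sound of the location → diegetic.
(2) is meta-diegetic: a remembered line, private to Tomasz — not present in the room, not audible to Ezra.
(3) is diegetic: Tomasz is a character speaking aloud in the scene.
(4) the earpiece is a real device on Tomasz's head — source music → diegetic.
Sound (5): the sound comes from a generator physically present in the location, so diegetic.

diegetic, meta-diegetic, diegetic, diegetic, diegetic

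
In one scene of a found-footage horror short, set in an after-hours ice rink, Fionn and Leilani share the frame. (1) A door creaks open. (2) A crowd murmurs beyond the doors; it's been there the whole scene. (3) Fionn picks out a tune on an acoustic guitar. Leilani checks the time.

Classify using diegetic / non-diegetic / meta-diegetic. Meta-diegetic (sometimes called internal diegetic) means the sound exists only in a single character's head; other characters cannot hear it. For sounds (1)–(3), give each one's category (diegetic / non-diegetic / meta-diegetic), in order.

diegetic, diegetic, diegetic

Sound (1): the sound comes from a door physically present in the location, so diegetic.
(2) is diegetic: ambient/room sound belonging to the story's physical space.
(3) is diegetic: Fionn is producing the music live, in the story world.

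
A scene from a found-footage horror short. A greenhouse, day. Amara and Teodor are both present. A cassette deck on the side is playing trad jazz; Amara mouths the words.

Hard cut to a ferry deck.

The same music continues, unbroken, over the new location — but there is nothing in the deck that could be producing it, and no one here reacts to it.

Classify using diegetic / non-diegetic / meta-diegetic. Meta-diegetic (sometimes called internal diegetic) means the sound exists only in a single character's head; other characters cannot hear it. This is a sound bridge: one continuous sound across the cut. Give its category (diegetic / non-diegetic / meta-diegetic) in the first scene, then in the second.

Scene one: a cassette deck is an on-screen source and Amara reacts to it → diegetic.
Scene two: there is no source in the deck and no one hears it — it's now underscore → non-diegetic.

diegetic, non-diegetic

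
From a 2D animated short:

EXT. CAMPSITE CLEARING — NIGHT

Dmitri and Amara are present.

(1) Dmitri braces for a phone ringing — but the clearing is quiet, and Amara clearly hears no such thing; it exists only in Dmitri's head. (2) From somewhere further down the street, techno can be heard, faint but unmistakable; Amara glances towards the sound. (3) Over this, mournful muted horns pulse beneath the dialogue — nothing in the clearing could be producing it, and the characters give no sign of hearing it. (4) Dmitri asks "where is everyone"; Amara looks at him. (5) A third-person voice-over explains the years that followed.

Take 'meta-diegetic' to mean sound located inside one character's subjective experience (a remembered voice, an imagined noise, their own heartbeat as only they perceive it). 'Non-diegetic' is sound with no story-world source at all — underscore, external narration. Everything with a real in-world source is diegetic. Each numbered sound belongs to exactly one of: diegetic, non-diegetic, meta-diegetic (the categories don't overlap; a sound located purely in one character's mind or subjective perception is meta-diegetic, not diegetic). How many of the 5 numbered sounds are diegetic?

2

(1) the sound is imagined by Dmitri; nothing in the story world is producing it and Amara can't hear it → meta-diegetic.
(2) is diegetic: off-screen diegetic: the source is out of frame but still in the story's space.
Sound (3): score with no on-screen or off-screen source; it exists for the audience alone, so non-diegetic.
(4) is diegetic: spoken by a character present in the story world.
Sound (5): commentary laid over the scene from outside the fiction, so non-diegetic.
So 2 of the 5 are diegetic: (2), (4).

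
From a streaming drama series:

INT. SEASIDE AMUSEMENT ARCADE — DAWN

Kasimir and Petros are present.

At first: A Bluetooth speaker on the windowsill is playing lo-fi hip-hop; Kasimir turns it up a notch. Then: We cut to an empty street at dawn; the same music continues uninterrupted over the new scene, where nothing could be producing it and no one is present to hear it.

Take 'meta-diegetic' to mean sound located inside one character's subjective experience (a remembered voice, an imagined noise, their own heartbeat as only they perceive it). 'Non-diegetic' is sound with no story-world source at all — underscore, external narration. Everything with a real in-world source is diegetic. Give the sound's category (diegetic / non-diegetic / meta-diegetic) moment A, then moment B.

diegetic, non-diegetic

Moment A: a Bluetooth speaker is a real in-scene source and Kasimir reacts to it → diegetic.
Moment B: there is no longer any in-world source and no one can hear it — it has become underscore → non-diegetic.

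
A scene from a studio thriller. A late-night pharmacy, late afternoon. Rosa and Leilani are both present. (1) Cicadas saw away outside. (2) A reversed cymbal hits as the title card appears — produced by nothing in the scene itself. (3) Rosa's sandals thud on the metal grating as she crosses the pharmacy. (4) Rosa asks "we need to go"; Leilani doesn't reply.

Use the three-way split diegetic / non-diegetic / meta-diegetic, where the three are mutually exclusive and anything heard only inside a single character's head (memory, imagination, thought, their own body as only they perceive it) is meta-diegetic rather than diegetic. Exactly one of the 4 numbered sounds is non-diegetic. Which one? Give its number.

(1) is diegetic: ambient/room sound belonging to the story's physical space.
Sound (2): it's a sound-design accent with no in-world source; no one in the scene can hear it, so non-diegetic.
(3) is diegetic: a character's body making contact with the set — an in-world sound.
(4) Rosa is a character speaking aloud in the scene → diegetic.
Only (2) is non-diegetic.

2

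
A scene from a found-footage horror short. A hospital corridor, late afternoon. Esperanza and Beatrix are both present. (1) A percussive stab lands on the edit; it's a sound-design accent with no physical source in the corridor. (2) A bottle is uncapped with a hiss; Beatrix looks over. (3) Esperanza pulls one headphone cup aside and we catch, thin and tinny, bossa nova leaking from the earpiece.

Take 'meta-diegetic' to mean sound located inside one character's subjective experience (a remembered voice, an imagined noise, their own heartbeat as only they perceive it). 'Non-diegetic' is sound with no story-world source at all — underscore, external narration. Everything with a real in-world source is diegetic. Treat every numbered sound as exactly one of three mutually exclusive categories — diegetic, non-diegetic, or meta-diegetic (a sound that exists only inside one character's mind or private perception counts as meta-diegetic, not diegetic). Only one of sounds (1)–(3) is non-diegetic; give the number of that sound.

1

(1) is non-diegetic: it's a sound-design accent with no in-world source; no one in the scene can hear it.
Sound (2): a bottle is a real object/event in the scene's world, so diegetic.
Sound (3): the headphones are an on-screen source, so diegetic.
Only (1) is non-diegetic.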